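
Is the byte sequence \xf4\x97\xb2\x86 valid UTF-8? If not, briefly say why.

invalid (encodes a value above U+10FFFF)

Leading byte 0xF4 = 11110100 → 4-byte form.
Payload = 0x117C86, which exceeds U+10FFFF, the maximum Unicode code point. (Leading bytes F5–FF, or F4 followed by ≥ 0x90, are invalid.)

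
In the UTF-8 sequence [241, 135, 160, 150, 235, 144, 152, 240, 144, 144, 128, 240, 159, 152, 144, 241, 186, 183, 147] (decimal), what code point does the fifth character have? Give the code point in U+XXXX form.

Offset 0: leading byte 0xF1 = 11110001 → 4-byte char #1 = F1 87 A0 96.
Offset 4: leading byte 0xEB = 11101011 → 3-byte char #2 = EB 90 98.
Offset 7: leading byte 0xF0 = 11110000 → 4-byte char #3 = F0 90 90 80.
Offset 11: leading byte 0xF0 = 11110000 → 4-byte char #4 = F0 9F 98 90.
Offset 15: leading byte 0xF1 = 11110001 → 4-byte char #5 = F1 BA B7 93.
Leading byte 0xF1 = 11110001 matches 11110xxx → 4-byte sequence.
Byte 1: 0xF1 = 11110001, payload 001 (3 bits).
Byte 2: 0xBA = 10111010 (10xxxxxx ✓), payload 111010.
Byte 3: 0xB7 = 10110111 (10xxxxxx ✓), payload 110111.
Byte 4: 0x93 = 10010011 (10xxxxxx ✓), payload 010011.
Concatenate: 001111010110111010011 = 0x7ADD3 (21 bits → U+7ADD3).

U+7ADD3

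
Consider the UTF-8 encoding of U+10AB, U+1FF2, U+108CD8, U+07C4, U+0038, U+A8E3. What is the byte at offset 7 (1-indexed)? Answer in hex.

1-indexed offset 7 is 0-indexed offset 6.
U+10AB → 3-byte form E1 82 AB at offsets 0–2.
U+1FF2 → 3-byte form E1 BF B2 at offsets 3–5.
U+108CD8 → 4-byte form F4 88 B3 98 at offsets 6–9.
Offset 6 falls in char 3's range; it's byte 1 of F4 88 B3 98 = 0xF4.

0xF4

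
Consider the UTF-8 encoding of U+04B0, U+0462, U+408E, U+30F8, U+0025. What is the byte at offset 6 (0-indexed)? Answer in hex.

U+04B0 → 2-byte form D2 B0 at offsets 0–1.
U+0462 → 2-byte form D1 A2 at offsets 2–3.
U+408E → 3-byte form E4 82 8E at offsets 4–6.
Offset 6 falls in char 3's range; it's byte 3 of E4 82 8E = 0x8E.

0x8E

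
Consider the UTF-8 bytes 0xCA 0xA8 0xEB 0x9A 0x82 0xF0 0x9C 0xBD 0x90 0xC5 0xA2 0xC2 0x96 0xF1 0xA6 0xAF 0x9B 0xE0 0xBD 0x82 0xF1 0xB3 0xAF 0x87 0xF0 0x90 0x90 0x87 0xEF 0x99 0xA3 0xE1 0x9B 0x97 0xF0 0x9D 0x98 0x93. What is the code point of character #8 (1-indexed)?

Offset 0: leading byte 0xCA = 11001010 → 2-byte char #1 = CA A8.
Offset 2: leading byte 0xEB = 11101011 → 3-byte char #2 = EB 9A 82.
Offset 5: leading byte 0xF0 = 11110000 → 4-byte char #3 = F0 9C BD 90.
Offset 9: leading byte 0xC5 = 11000101 → 2-byte char #4 = C5 A2.
Offset 11: leading byte 0xC2 = 11000010 → 2-byte char #5 = C2 96.
Offset 13: leading byte 0xF1 = 11110001 → 4-byte char #6 = F1 A6 AF 9B.
Offset 17: leading byte 0xE0 = 11100000 → 3-byte char #7 = E0 BD 82.
Offset 20: leading byte 0xF1 = 11110001 → 4-byte char #8 = F1 B3 AF 87.
Leading byte 0xF1 = 11110001 matches 11110xxx → 4-byte sequence.
Byte 1: 0xF1 = 11110001, payload 001 (3 bits).
Byte 2: 0xB3 = 10110011 (10xxxxxx ✓), payload 110011.
Byte 3: 0xAF = 10101111 (10xxxxxx ✓), payload 101111.
Byte 4: 0x87 = 10000111 (10xxxxxx ✓), payload 000111.
Concatenate: 001110011101111000111 = 0x73BC7 (21 bits → U+73BC7).

U+73BC7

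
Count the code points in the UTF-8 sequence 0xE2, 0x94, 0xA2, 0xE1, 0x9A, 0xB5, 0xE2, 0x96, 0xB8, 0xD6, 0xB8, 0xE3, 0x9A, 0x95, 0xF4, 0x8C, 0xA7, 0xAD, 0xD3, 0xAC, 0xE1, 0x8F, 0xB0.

Byte at offset 0: 0xE2 = 11100010 → 3-byte char (#1). Advance 3.
Byte at offset 3: 0xE1 = 11100001 → 3-byte char (#2). Advance 3.
Byte at offset 6: 0xE2 = 11100010 → 3-byte char (#3). Advance 3.
Byte at offset 9: 0xD6 = 11010110 → 2-byte char (#4). Advance 2.
Byte at offset 11: 0xE3 = 11100011 → 3-byte char (#5). Advance 3.
Byte at offset 14: 0xF4 = 11110100 → 4-byte char (#6). Advance 4.
Byte at offset 18: 0xD3 = 11010011 → 2-byte char (#7). Advance 2.
Byte at offset 20: 0xE1 = 11100001 → 3-byte char (#8). Advance 3.
Reached end at offset 23 after 8 code points.

8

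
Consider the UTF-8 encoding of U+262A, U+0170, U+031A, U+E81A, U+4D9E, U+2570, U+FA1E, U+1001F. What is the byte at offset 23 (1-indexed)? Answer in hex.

0x9F

1-indexed offset 23 is 0-indexed offset 22.
U+262A → 3-byte form E2 98 AA at offsets 0–2.
U+0170 → 2-byte form C5 B0 at offsets 3–4.
U+031A → 2-byte form CC 9A at offsets 5–6.
U+E81A → 3-byte form EE A0 9A at offsets 7–9.
U+4D9E → 3-byte form E4 B6 9E at offsets 10–12.
U+2570 → 3-byte form E2 95 B0 at offsets 13–15.
U+FA1E → 3-byte form EF A8 9E at offsets 16–18.
U+1001F → 4-byte form F0 90 80 9F at offsets 19–22.
Offset 22 falls in char 8's range; it's byte 4 of F0 90 80 9F = 0x9F.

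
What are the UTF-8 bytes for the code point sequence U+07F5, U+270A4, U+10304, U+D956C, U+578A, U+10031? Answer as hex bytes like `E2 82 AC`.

U+07F5: 2-byte form → DF B5.
U+270A4: 4-byte form → F0 A7 82 A4.
U+10304: 4-byte form → F0 90 8C 84.
U+D956C: 4-byte form → F3 99 95 AC.
U+578A: 3-byte form → E5 9E 8A.
U+10031: 4-byte form → F0 90 80 B1.
Concatenated (21 bytes): DF B5 F0 A7 82 A4 F0 90 8C 84 F3 99 95 AC E5 9E 8A F0 90 80 B1.

DF B5 F0 A7 82 A4 F0 90 8C 84 F3 99 95 AC E5 9E 8A F0 90 80 B1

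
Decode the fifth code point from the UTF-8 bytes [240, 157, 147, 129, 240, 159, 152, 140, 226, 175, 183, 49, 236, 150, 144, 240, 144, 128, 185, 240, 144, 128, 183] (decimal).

Offset 0: leading byte 0xF0 = 11110000 → 4-byte char #1 = F0 9D 93 81.
Offset 4: leading byte 0xF0 = 11110000 → 4-byte char #2 = F0 9F 98 8C.
Offset 8: leading byte 0xE2 = 11100010 → 3-byte char #3 = E2 AF B7.
Offset 11: leading byte 0x31 = 00110001 → 1-byte char #4 = 31.
Offset 12: leading byte 0xEC = 11101100 → 3-byte char #5 = EC 96 90.
Leading byte 0xEC = 11101100 matches 1110xxxx → 3-byte sequence.
Byte 1: 0xEC = 11101100, payload 1100 (4 bits).
Byte 2: 0x96 = 10010110 (10xxxxxx ✓), payload 010110.
Byte 3: 0x90 = 10010000 (10xxxxxx ✓), payload 010000.
Concatenate: 1100010110010000 = 0xC590 (16 bits → U+C590).

U+C590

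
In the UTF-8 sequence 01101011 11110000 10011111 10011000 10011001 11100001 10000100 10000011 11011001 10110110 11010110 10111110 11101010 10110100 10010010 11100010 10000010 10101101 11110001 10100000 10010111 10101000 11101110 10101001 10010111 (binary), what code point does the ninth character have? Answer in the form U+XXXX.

U+EA57

Offset 0: leading byte 0x6B = 01101011 → 1-byte char #1 = 6B.
Offset 1: leading byte 0xF0 = 11110000 → 4-byte char #2 = F0 9F 98 99.
Offset 5: leading byte 0xE1 = 11100001 → 3-byte char #3 = E1 84 83.
Offset 8: leading byte 0xD9 = 11011001 → 2-byte char #4 = D9 B6.
Offset 10: leading byte 0xD6 = 11010110 → 2-byte char #5 = D6 BE.
Offset 12: leading byte 0xEA = 11101010 → 3-byte char #6 = EA B4 92.
Offset 15: leading byte 0xE2 = 11100010 → 3-byte char #7 = E2 82 AD.
Offset 18: leading byte 0xF1 = 11110001 → 4-byte char #8 = F1 A0 97 A8.
Offset 22: leading byte 0xEE = 11101110 → 3-byte char #9 = EE A9 97.
Leading byte 0xEE = 11101110 matches 1110xxxx → 3-byte sequence.
Byte 1: 0xEE = 11101110, payload 1110 (4 bits).
Byte 2: 0xA9 = 10101001 (10xxxxxx ✓), payload 101001.
Byte 3: 0x97 = 10010111 (10xxxxxx ✓), payload 010111.
Concatenate: 1110101001010111 = 0xEA57 (16 bits → U+EA57).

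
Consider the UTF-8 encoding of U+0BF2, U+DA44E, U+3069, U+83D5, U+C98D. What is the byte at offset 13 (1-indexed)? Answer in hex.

1-indexed offset 13 is 0-indexed offset 12.
U+0BF2 → 3-byte form E0 AF B2 at offsets 0–2.
U+DA44E → 4-byte form F3 9A 91 8E at offsets 3–6.
U+3069 → 3-byte form E3 81 A9 at offsets 7–9.
U+83D5 → 3-byte form E8 8F 95 at offsets 10–12.
Offset 12 falls in char 4's range; it's byte 3 of E8 8F 95 = 0x95.

0x95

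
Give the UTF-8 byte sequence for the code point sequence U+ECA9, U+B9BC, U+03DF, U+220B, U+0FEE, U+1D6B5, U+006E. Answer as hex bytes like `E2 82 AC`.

U+ECA9: 3-byte form → EE B2 A9.
U+B9BC: 3-byte form → EB A6 BC.
U+03DF: 2-byte form → CF 9F.
U+220B: 3-byte form → E2 88 8B.
U+0FEE: 3-byte form → E0 BF AE.
U+1D6B5: 4-byte form → F0 9D 9A B5.
U+006E: 1-byte form → 6E.
Concatenated (19 bytes): EE B2 A9 EB A6 BC CF 9F E2 88 8B E0 BF AE F0 9D 9A B5 6E.

EE B2 A9 EB A6 BC CF 9F E2 88 8B E0 BF AE F0 9D 9A B5 6E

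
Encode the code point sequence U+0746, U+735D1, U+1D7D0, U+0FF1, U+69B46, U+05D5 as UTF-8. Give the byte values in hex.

U+0746: 2-byte form → DD 86.
U+735D1: 4-byte form → F1 B3 97 91.
U+1D7D0: 4-byte form → F0 9D 9F 90.
U+0FF1: 3-byte form → E0 BF B1.
U+69B46: 4-byte form → F1 A9 AD 86.
U+05D5: 2-byte form → D7 95.
Concatenated (19 bytes): DD 86 F1 B3 97 91 F0 9D 9F 90 E0 BF B1 F1 A9 AD 86 D7 95.

DD 86 F1 B3 97 91 F0 9D 9F 90 E0 BF B1 F1 A9 AD 86 D7 95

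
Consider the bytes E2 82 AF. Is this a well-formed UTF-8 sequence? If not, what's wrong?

valid

Leading byte 0xE2 = 11100010 → 3-byte form.
Continuation bytes 0x82=10000010, 0xAF=10101111 all match 10xxxxxx.
Decoded value 0x20AF is ≥ 0x800 (shortest form) and not a surrogate.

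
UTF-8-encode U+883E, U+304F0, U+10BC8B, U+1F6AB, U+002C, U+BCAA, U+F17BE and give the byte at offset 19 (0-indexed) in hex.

U+883E → 3-byte form E8 A0 BE at offsets 0–2.
U+304F0 → 4-byte form F0 B0 93 B0 at offsets 3–6.
U+10BC8B → 4-byte form F4 8B B2 8B at offsets 7–10.
U+1F6AB → 4-byte form F0 9F 9A AB at offsets 11–14.
U+002C → 1-byte form 2C at offsets 15–15.
U+BCAA → 3-byte form EB B2 AA at offsets 16–18.
U+F17BE → 4-byte form F3 B1 9E BE at offsets 19–22.
Offset 19 falls in char 7's range; it's byte 1 of F3 B1 9E BE = 0xF3.

0xF3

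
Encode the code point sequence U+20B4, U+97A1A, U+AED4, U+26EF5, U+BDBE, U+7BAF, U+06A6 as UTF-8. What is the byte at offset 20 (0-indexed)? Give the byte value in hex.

0xDA

U+20B4 → 3-byte form E2 82 B4 at offsets 0–2.
U+97A1A → 4-byte form F2 97 A8 9A at offsets 3–6.
U+AED4 → 3-byte form EA BB 94 at offsets 7–9.
U+26EF5 → 4-byte form F0 A6 BB B5 at offsets 10–13.
U+BDBE → 3-byte form EB B6 BE at offsets 14–16.
U+7BAF → 3-byte form E7 AE AF at offsets 17–19.
U+06A6 → 2-byte form DA A6 at offsets 20–21.
Offset 20 falls in char 7's range; it's byte 1 of DA A6 = 0xDA.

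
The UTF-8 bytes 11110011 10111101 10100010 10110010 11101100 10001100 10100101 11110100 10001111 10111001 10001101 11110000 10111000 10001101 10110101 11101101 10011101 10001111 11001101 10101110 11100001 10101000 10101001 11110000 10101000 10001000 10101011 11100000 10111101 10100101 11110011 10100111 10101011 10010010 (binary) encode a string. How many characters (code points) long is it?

10

Byte at offset 0: 0xF3 = 11110011 → 4-byte char (#1). Advance 4.
Byte at offset 4: 0xEC = 11101100 → 3-byte char (#2). Advance 3.
Byte at offset 7: 0xF4 = 11110100 → 4-byte char (#3). Advance 4.
Byte at offset 11: 0xF0 = 11110000 → 4-byte char (#4). Advance 4.
Byte at offset 15: 0xED = 11101101 → 3-byte char (#5). Advance 3.
Byte at offset 18: 0xCD = 11001101 → 2-byte char (#6). Advance 2.
Byte at offset 20: 0xE1 = 11100001 → 3-byte char (#7). Advance 3.
Byte at offset 23: 0xF0 = 11110000 → 4-byte char (#8). Advance 4.
Byte at offset 27: 0xE0 = 11100000 → 3-byte char (#9). Advance 3.
Byte at offset 30: 0xF3 = 11110011 → 4-byte char (#10). Advance 4.
Reached end at offset 34 after 10 code points.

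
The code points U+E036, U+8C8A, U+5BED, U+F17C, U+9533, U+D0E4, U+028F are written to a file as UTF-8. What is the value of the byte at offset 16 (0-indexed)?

U+E036 → 3-byte form EE 80 B6 at offsets 0–2.
U+8C8A → 3-byte form E8 B2 8A at offsets 3–5.
U+5BED → 3-byte form E5 AF AD at offsets 6–8.
U+F17C → 3-byte form EF 85 BC at offsets 9–11.
U+9533 → 3-byte form E9 94 B3 at offsets 12–14.
U+D0E4 → 3-byte form ED 83 A4 at offsets 15–17.
Offset 16 falls in char 6's range; it's byte 2 of ED 83 A4 = 0x83.

0x83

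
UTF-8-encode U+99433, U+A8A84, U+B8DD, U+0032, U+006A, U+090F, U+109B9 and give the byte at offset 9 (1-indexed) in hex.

0xEB

1-indexed offset 9 is 0-indexed offset 8.
U+99433 → 4-byte form F2 99 90 B3 at offsets 0–3.
U+A8A84 → 4-byte form F2 A8 AA 84 at offsets 4–7.
U+B8DD → 3-byte form EB A3 9D at offsets 8–10.
Offset 8 falls in char 3's range; it's byte 1 of EB A3 9D = 0xEB.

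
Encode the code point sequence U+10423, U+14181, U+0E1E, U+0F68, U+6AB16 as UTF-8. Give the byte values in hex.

U+10423: 4-byte form → F0 90 90 A3.
U+14181: 4-byte form → F0 94 86 81.
U+0E1E: 3-byte form → E0 B8 9E.
U+0F68: 3-byte form → E0 BD A8.
U+6AB16: 4-byte form → F1 AA AC 96.
Concatenated (18 bytes): F0 90 90 A3 F0 94 86 81 E0 B8 9E E0 BD A8 F1 AA AC 96.

F0 90 90 A3 F0 94 86 81 E0 B8 9E E0 BD A8 F1 AA AC 96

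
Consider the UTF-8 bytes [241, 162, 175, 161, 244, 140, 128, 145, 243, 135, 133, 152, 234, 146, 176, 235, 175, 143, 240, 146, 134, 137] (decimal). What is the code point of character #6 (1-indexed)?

Offset 0: leading byte 0xF1 = 11110001 → 4-byte char #1 = F1 A2 AF A1.
Offset 4: leading byte 0xF4 = 11110100 → 4-byte char #2 = F4 8C 80 91.
Offset 8: leading byte 0xF3 = 11110011 → 4-byte char #3 = F3 87 85 98.
Offset 12: leading byte 0xEA = 11101010 → 3-byte char #4 = EA 92 B0.
Offset 15: leading byte 0xEB = 11101011 → 3-byte char #5 = EB AF 8F.
Offset 18: leading byte 0xF0 = 11110000 → 4-byte char #6 = F0 92 86 89.
Leading byte 0xF0 = 11110000 matches 11110xxx → 4-byte sequence.
Byte 1: 0xF0 = 11110000, payload 000 (3 bits).
Byte 2: 0x92 = 10010010 (10xxxxxx ✓), payload 010010.
Byte 3: 0x86 = 10000110 (10xxxxxx ✓), payload 000110.
Byte 4: 0x89 = 10001001 (10xxxxxx ✓), payload 001001.
Concatenate: 000010010000110001001 = 0x12189 (21 bits → U+12189).

U+12189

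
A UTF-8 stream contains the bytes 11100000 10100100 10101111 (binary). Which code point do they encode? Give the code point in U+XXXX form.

Leading byte 0xE0 = 11100000 matches 1110xxxx → 3-byte sequence.
Byte 1: 0xE0 = 11100000, payload 0000 (4 bits).
Byte 2: 0xA4 = 10100100 (10xxxxxx ✓), payload 100100.
Byte 3: 0xAF = 10101111 (10xxxxxx ✓), payload 101111.
Concatenate: 0000100100101111 = 0x92F (16 bits → U+092F).

U+092F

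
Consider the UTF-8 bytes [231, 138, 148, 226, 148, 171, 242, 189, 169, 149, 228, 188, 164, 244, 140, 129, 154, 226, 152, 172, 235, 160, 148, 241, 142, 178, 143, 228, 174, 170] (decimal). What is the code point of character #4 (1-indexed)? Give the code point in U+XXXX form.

U+4F24

Offset 0: leading byte 0xE7 = 11100111 → 3-byte char #1 = E7 8A 94.
Offset 3: leading byte 0xE2 = 11100010 → 3-byte char #2 = E2 94 AB.
Offset 6: leading byte 0xF2 = 11110010 → 4-byte char #3 = F2 BD A9 95.
Offset 10: leading byte 0xE4 = 11100100 → 3-byte char #4 = E4 BC A4.
Leading byte 0xE4 = 11100100 matches 1110xxxx → 3-byte sequence.
Byte 1: 0xE4 = 11100100, payload 0100 (4 bits).
Byte 2: 0xBC = 10111100 (10xxxxxx ✓), payload 111100.
Byte 3: 0xA4 = 10100100 (10xxxxxx ✓), payload 100100.
Concatenate: 0100111100100100 = 0x4F24 (16 bits → U+4F24).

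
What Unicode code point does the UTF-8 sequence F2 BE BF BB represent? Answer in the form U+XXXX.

Leading byte 0xF2 = 11110010 matches 11110xxx → 4-byte sequence.
Byte 1: 0xF2 = 11110010, payload 010 (3 bits).
Byte 2: 0xBE = 10111110 (10xxxxxx ✓), payload 111110.
Byte 3: 0xBF = 10111111 (10xxxxxx ✓), payload 111111.
Byte 4: 0xBB = 10111011 (10xxxxxx ✓), payload 111011.
Concatenate: 010111110111111111011 = 0xBEFFB (21 bits → U+BEFFB).

U+BEFFB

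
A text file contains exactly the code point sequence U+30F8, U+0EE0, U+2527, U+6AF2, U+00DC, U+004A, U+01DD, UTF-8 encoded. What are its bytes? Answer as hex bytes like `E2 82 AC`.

E3 83 B8 E0 BB A0 E2 94 A7 E6 AB B2 C3 9C 4A C7 9D

U+30F8: 3-byte form → E3 83 B8.
U+0EE0: 3-byte form → E0 BB A0.
U+2527: 3-byte form → E2 94 A7.
U+6AF2: 3-byte form → E6 AB B2.
U+00DC: 2-byte form → C3 9C.
U+004A: 1-byte form → 4A.
U+01DD: 2-byte form → C7 9D.
Concatenated (17 bytes): E3 83 B8 E0 BB A0 E2 94 A7 E6 AB B2 C3 9C 4A C7 9D.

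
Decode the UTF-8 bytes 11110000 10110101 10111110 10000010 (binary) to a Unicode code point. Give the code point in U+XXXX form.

U+35F82

Leading byte 0xF0 = 11110000 matches 11110xxx → 4-byte sequence.
Byte 1: 0xF0 = 11110000, payload 000 (3 bits).
Byte 2: 0xB5 = 10110101 (10xxxxxx ✓), payload 110101.
Byte 3: 0xBE = 10111110 (10xxxxxx ✓), payload 111110.
Byte 4: 0x82 = 10000010 (10xxxxxx ✓), payload 000010.
Concatenate: 000110101111110000010 = 0x35F82 (21 bits → U+35F82).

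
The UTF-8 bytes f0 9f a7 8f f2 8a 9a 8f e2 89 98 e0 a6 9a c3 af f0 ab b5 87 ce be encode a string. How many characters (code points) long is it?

7

Byte at offset 0: 0xF0 = 11110000 → 4-byte char (#1). Advance 4.
Byte at offset 4: 0xF2 = 11110010 → 4-byte char (#2). Advance 4.
Byte at offset 8: 0xE2 = 11100010 → 3-byte char (#3). Advance 3.
Byte at offset 11: 0xE0 = 11100000 → 3-byte char (#4). Advance 3.
Byte at offset 14: 0xC3 = 11000011 → 2-byte char (#5). Advance 2.
Byte at offset 16: 0xF0 = 11110000 → 4-byte char (#6). Advance 4.
Byte at offset 20: 0xCE = 11001110 → 2-byte char (#7). Advance 2.
Reached end at offset 22 after 7 code points.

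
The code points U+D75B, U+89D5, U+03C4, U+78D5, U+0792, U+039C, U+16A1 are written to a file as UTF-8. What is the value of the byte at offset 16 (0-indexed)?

U+D75B → 3-byte form ED 9D 9B at offsets 0–2.
U+89D5 → 3-byte form E8 A7 95 at offsets 3–5.
U+03C4 → 2-byte form CF 84 at offsets 6–7.
U+78D5 → 3-byte form E7 A3 95 at offsets 8–10.
U+0792 → 2-byte form DE 92 at offsets 11–12.
U+039C → 2-byte form CE 9C at offsets 13–14.
U+16A1 → 3-byte form E1 9A A1 at offsets 15–17.
Offset 16 falls in char 7's range; it's byte 2 of E1 9A A1 = 0x9A.

0x9A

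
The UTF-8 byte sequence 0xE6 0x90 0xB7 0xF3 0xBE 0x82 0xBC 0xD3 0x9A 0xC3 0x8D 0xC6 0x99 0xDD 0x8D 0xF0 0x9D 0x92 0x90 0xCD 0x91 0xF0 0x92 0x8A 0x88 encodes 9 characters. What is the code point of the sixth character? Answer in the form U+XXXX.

Offset 0: leading byte 0xE6 = 11100110 → 3-byte char #1 = E6 90 B7.
Offset 3: leading byte 0xF3 = 11110011 → 4-byte char #2 = F3 BE 82 BC.
Offset 7: leading byte 0xD3 = 11010011 → 2-byte char #3 = D3 9A.
Offset 9: leading byte 0xC3 = 11000011 → 2-byte char #4 = C3 8D.
Offset 11: leading byte 0xC6 = 11000110 → 2-byte char #5 = C6 99.
Offset 13: leading byte 0xDD = 11011101 → 2-byte char #6 = DD 8D.
Leading byte 0xDD = 11011101 matches 110xxxxx → 2-byte sequence.
Byte 1: 0xDD = 11011101, payload 11101 (5 bits).
Byte 2: 0x8D = 10001101 (10xxxxxx ✓), payload 001101.
Concatenate: 11101001101 = 0x74D (11 bits → U+074D).

U+074D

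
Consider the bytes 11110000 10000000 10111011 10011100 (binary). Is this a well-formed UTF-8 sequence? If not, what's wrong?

invalid (overlong encoding)

Leading byte 0xF0 = 11110000 → 4-byte form.
Continuation bytes all match 10xxxxxx. Payload decodes to 0xEDC.
But 0xEDC < 0x10000, the minimum for a 4-byte sequence — this is an overlong encoding.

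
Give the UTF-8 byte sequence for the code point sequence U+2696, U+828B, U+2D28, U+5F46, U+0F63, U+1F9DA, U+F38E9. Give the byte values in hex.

E2 9A 96 E8 8A 8B E2 B4 A8 E5 BD 86 E0 BD A3 F0 9F A7 9A F3 B3 A3 A9

U+2696: 3-byte form → E2 9A 96.
U+828B: 3-byte form → E8 8A 8B.
U+2D28: 3-byte form → E2 B4 A8.
U+5F46: 3-byte form → E5 BD 86.
U+0F63: 3-byte form → E0 BD A3.
U+1F9DA: 4-byte form → F0 9F A7 9A.
U+F38E9: 4-byte form → F3 B3 A3 A9.
Concatenated (23 bytes): E2 9A 96 E8 8A 8B E2 B4 A8 E5 BD 86 E0 BD A3 F0 9F A7 9A F3 B3 A3 A9.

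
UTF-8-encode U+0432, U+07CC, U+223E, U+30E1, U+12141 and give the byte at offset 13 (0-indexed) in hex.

U+0432 → 2-byte form D0 B2 at offsets 0–1.
U+07CC → 2-byte form DF 8C at offsets 2–3.
U+223E → 3-byte form E2 88 BE at offsets 4–6.
U+30E1 → 3-byte form E3 83 A1 at offsets 7–9.
U+12141 → 4-byte form F0 92 85 81 at offsets 10–13.
Offset 13 falls in char 5's range; it's byte 4 of F0 92 85 81 = 0x81.

0x81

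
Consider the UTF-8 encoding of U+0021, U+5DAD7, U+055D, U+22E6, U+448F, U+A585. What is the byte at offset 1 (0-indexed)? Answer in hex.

U+0021 → 1-byte form 21 at offsets 0–0.
U+5DAD7 → 4-byte form F1 9D AB 97 at offsets 1–4.
Offset 1 falls in char 2's range; it's byte 1 of F1 9D AB 97 = 0xF1.

0xF1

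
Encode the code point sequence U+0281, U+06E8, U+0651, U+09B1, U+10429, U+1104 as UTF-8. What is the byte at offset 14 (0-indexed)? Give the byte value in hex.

U+0281 → 2-byte form CA 81 at offsets 0–1.
U+06E8 → 2-byte form DB A8 at offsets 2–3.
U+0651 → 2-byte form D9 91 at offsets 4–5.
U+09B1 → 3-byte form E0 A6 B1 at offsets 6–8.
U+10429 → 4-byte form F0 90 90 A9 at offsets 9–12.
U+1104 → 3-byte form E1 84 84 at offsets 13–15.
Offset 14 falls in char 6's range; it's byte 2 of E1 84 84 = 0x84.

0x84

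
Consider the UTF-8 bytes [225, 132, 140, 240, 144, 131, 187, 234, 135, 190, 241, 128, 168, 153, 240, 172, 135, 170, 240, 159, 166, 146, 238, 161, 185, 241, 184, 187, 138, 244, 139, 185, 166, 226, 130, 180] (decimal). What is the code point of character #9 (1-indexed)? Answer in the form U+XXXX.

U+10BE66

Offset 0: leading byte 0xE1 = 11100001 → 3-byte char #1 = E1 84 8C.
Offset 3: leading byte 0xF0 = 11110000 → 4-byte char #2 = F0 90 83 BB.
Offset 7: leading byte 0xEA = 11101010 → 3-byte char #3 = EA 87 BE.
Offset 10: leading byte 0xF1 = 11110001 → 4-byte char #4 = F1 80 A8 99.
Offset 14: leading byte 0xF0 = 11110000 → 4-byte char #5 = F0 AC 87 AA.
Offset 18: leading byte 0xF0 = 11110000 → 4-byte char #6 = F0 9F A6 92.
Offset 22: leading byte 0xEE = 11101110 → 3-byte char #7 = EE A1 B9.
Offset 25: leading byte 0xF1 = 11110001 → 4-byte char #8 = F1 B8 BB 8A.
Offset 29: leading byte 0xF4 = 11110100 → 4-byte char #9 = F4 8B B9 A6.
Leading byte 0xF4 = 11110100 matches 11110xxx → 4-byte sequence.
Byte 1: 0xF4 = 11110100, payload 100 (3 bits).
Byte 2: 0x8B = 10001011 (10xxxxxx ✓), payload 001011.
Byte 3: 0xB9 = 10111001 (10xxxxxx ✓), payload 111001.
Byte 4: 0xA6 = 10100110 (10xxxxxx ✓), payload 100110.
Concatenate: 100001011111001100110 = 0x10BE66 (21 bits → U+10BE66).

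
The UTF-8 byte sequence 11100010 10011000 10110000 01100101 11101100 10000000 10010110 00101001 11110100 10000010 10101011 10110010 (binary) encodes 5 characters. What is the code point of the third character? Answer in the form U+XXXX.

U+C016

Offset 0: leading byte 0xE2 = 11100010 → 3-byte char #1 = E2 98 B0.
Offset 3: leading byte 0x65 = 01100101 → 1-byte char #2 = 65.
Offset 4: leading byte 0xEC = 11101100 → 3-byte char #3 = EC 80 96.
Leading byte 0xEC = 11101100 matches 1110xxxx → 3-byte sequence.
Byte 1: 0xEC = 11101100, payload 1100 (4 bits).
Byte 2: 0x80 = 10000000 (10xxxxxx ✓), payload 000000.
Byte 3: 0x96 = 10010110 (10xxxxxx ✓), payload 010110.
Concatenate: 1100000000010110 = 0xC016 (16 bits → U+C016).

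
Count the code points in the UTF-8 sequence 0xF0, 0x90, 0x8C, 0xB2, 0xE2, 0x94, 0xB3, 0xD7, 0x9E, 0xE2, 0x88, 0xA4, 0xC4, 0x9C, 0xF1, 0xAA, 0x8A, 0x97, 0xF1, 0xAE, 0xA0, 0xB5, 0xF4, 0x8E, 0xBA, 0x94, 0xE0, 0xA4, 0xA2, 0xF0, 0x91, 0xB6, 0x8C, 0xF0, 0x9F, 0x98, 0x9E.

Byte at offset 0: 0xF0 = 11110000 → 4-byte char (#1). Advance 4.
Byte at offset 4: 0xE2 = 11100010 → 3-byte char (#2). Advance 3.
Byte at offset 7: 0xD7 = 11010111 → 2-byte char (#3). Advance 2.
Byte at offset 9: 0xE2 = 11100010 → 3-byte char (#4). Advance 3.
Byte at offset 12: 0xC4 = 11000100 → 2-byte char (#5). Advance 2.
Byte at offset 14: 0xF1 = 11110001 → 4-byte char (#6). Advance 4.
Byte at offset 18: 0xF1 = 11110001 → 4-byte char (#7). Advance 4.
Byte at offset 22: 0xF4 = 11110100 → 4-byte char (#8). Advance 4.
Byte at offset 26: 0xE0 = 11100000 → 3-byte char (#9). Advance 3.
Byte at offset 29: 0xF0 = 11110000 → 4-byte char (#10). Advance 4.
Byte at offset 33: 0xF0 = 11110000 → 4-byte char (#11). Advance 4.
Reached end at offset 37 after 11 code points.

11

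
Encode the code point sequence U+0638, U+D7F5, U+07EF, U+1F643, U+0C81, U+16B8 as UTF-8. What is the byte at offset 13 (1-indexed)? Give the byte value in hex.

0xB2

1-indexed offset 13 is 0-indexed offset 12.
U+0638 → 2-byte form D8 B8 at offsets 0–1.
U+D7F5 → 3-byte form ED 9F B5 at offsets 2–4.
U+07EF → 2-byte form DF AF at offsets 5–6.
U+1F643 → 4-byte form F0 9F 99 83 at offsets 7–10.
U+0C81 → 3-byte form E0 B2 81 at offsets 11–13.
Offset 12 falls in char 5's range; it's byte 2 of E0 B2 81 = 0xB2.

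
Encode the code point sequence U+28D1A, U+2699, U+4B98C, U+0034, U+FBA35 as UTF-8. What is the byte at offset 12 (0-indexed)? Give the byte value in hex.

0xF3

U+28D1A → 4-byte form F0 A8 B4 9A at offsets 0–3.
U+2699 → 3-byte form E2 9A 99 at offsets 4–6.
U+4B98C → 4-byte form F1 8B A6 8C at offsets 7–10.
U+0034 → 1-byte form 34 at offsets 11–11.
U+FBA35 → 4-byte form F3 BB A8 B5 at offsets 12–15.
Offset 12 falls in char 5's range; it's byte 1 of F3 BB A8 B5 = 0xF3.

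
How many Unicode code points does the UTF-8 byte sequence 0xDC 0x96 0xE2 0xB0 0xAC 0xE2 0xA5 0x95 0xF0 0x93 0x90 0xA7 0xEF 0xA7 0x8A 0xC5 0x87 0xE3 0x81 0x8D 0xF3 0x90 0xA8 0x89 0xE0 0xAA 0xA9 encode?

9

Byte at offset 0: 0xDC = 11011100 → 2-byte char (#1). Advance 2.
Byte at offset 2: 0xE2 = 11100010 → 3-byte char (#2). Advance 3.
Byte at offset 5: 0xE2 = 11100010 → 3-byte char (#3). Advance 3.
Byte at offset 8: 0xF0 = 11110000 → 4-byte char (#4). Advance 4.
Byte at offset 12: 0xEF = 11101111 → 3-byte char (#5). Advance 3.
Byte at offset 15: 0xC5 = 11000101 → 2-byte char (#6). Advance 2.
Byte at offset 17: 0xE3 = 11100011 → 3-byte char (#7). Advance 3.
Byte at offset 20: 0xF3 = 11110011 → 4-byte char (#8). Advance 4.
Byte at offset 24: 0xE0 = 11100000 → 3-byte char (#9). Advance 3.
Reached end at offset 27 after 9 code points.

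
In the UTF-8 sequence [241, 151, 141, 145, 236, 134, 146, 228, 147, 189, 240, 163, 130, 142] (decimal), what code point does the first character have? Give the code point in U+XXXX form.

U+57351

Offset 0: leading byte 0xF1 = 11110001 → 4-byte char #1 = F1 97 8D 91.
Leading byte 0xF1 = 11110001 matches 11110xxx → 4-byte sequence.
Byte 1: 0xF1 = 11110001, payload 001 (3 bits).
Byte 2: 0x97 = 10010111 (10xxxxxx ✓), payload 010111.
Byte 3: 0x8D = 10001101 (10xxxxxx ✓), payload 001101.
Byte 4: 0x91 = 10010001 (10xxxxxx ✓), payload 010001.
Concatenate: 001010111001101010001 = 0x57351 (21 bits → U+57351).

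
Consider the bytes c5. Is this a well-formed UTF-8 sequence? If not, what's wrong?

Leading byte 0xC5 = 11000101 → 2-byte form, but only 1 byte is present.

invalid (sequence truncated)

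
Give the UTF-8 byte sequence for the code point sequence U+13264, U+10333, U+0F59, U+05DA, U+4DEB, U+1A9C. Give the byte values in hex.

U+13264: 4-byte form → F0 93 89 A4.
U+10333: 4-byte form → F0 90 8C B3.
U+0F59: 3-byte form → E0 BD 99.
U+05DA: 2-byte form → D7 9A.
U+4DEB: 3-byte form → E4 B7 AB.
U+1A9C: 3-byte form → E1 AA 9C.
Concatenated (19 bytes): F0 93 89 A4 F0 90 8C B3 E0 BD 99 D7 9A E4 B7 AB E1 AA 9C.

F0 93 89 A4 F0 90 8C B3 E0 BD 99 D7 9A E4 B7 AB E1 AA 9C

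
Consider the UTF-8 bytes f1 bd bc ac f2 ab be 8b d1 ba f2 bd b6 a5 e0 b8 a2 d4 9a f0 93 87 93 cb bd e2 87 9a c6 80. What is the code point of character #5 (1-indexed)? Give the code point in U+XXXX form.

U+0E22

Offset 0: leading byte 0xF1 = 11110001 → 4-byte char #1 = F1 BD BC AC.
Offset 4: leading byte 0xF2 = 11110010 → 4-byte char #2 = F2 AB BE 8B.
Offset 8: leading byte 0xD1 = 11010001 → 2-byte char #3 = D1 BA.
Offset 10: leading byte 0xF2 = 11110010 → 4-byte char #4 = F2 BD B6 A5.
Offset 14: leading byte 0xE0 = 11100000 → 3-byte char #5 = E0 B8 A2.
Leading byte 0xE0 = 11100000 matches 1110xxxx → 3-byte sequence.
Byte 1: 0xE0 = 11100000, payload 0000 (4 bits).
Byte 2: 0xB8 = 10111000 (10xxxxxx ✓), payload 111000.
Byte 3: 0xA2 = 10100010 (10xxxxxx ✓), payload 100010.
Concatenate: 0000111000100010 = 0xE22 (16 bits → U+0E22).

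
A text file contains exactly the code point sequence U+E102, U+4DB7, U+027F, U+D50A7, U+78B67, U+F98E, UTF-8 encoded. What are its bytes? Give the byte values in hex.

U+E102: 3-byte form → EE 84 82.
U+4DB7: 3-byte form → E4 B6 B7.
U+027F: 2-byte form → C9 BF.
U+D50A7: 4-byte form → F3 95 82 A7.
U+78B67: 4-byte form → F1 B8 AD A7.
U+F98E: 3-byte form → EF A6 8E.
Concatenated (19 bytes): EE 84 82 E4 B6 B7 C9 BF F3 95 82 A7 F1 B8 AD A7 EF A6 8E.

EE 84 82 E4 B6 B7 C9 BF F3 95 82 A7 F1 B8 AD A7 EF A6 8E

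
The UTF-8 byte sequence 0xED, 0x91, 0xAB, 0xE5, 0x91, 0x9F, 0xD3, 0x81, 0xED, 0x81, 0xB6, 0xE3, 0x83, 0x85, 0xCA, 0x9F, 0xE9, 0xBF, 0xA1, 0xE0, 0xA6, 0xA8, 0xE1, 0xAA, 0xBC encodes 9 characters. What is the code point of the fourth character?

U+D076

Offset 0: leading byte 0xED = 11101101 → 3-byte char #1 = ED 91 AB.
Offset 3: leading byte 0xE5 = 11100101 → 3-byte char #2 = E5 91 9F.
Offset 6: leading byte 0xD3 = 11010011 → 2-byte char #3 = D3 81.
Offset 8: leading byte 0xED = 11101101 → 3-byte char #4 = ED 81 B6.
Leading byte 0xED = 11101101 matches 1110xxxx → 3-byte sequence.
Byte 1: 0xED = 11101101, payload 1101 (4 bits).
Byte 2: 0x81 = 10000001 (10xxxxxx ✓), payload 000001.
Byte 3: 0xB6 = 10110110 (10xxxxxx ✓), payload 110110.
Concatenate: 1101000001110110 = 0xD076 (16 bits → U+D076).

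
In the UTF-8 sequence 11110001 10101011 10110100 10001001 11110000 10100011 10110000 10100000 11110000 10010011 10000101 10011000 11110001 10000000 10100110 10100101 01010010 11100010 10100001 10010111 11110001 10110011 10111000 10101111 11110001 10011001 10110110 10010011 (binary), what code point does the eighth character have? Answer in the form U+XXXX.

U+59D93

Offset 0: leading byte 0xF1 = 11110001 → 4-byte char #1 = F1 AB B4 89.
Offset 4: leading byte 0xF0 = 11110000 → 4-byte char #2 = F0 A3 B0 A0.
Offset 8: leading byte 0xF0 = 11110000 → 4-byte char #3 = F0 93 85 98.
Offset 12: leading byte 0xF1 = 11110001 → 4-byte char #4 = F1 80 A6 A5.
Offset 16: leading byte 0x52 = 01010010 → 1-byte char #5 = 52.
Offset 17: leading byte 0xE2 = 11100010 → 3-byte char #6 = E2 A1 97.
Offset 20: leading byte 0xF1 = 11110001 → 4-byte char #7 = F1 B3 B8 AF.
Offset 24: leading byte 0xF1 = 11110001 → 4-byte char #8 = F1 99 B6 93.
Leading byte 0xF1 = 11110001 matches 11110xxx → 4-byte sequence.
Byte 1: 0xF1 = 11110001, payload 001 (3 bits).
Byte 2: 0x99 = 10011001 (10xxxxxx ✓), payload 011001.
Byte 3: 0xB6 = 10110110 (10xxxxxx ✓), payload 110110.
Byte 4: 0x93 = 10010011 (10xxxxxx ✓), payload 010011.
Concatenate: 001011001110110010011 = 0x59D93 (21 bits → U+59D93).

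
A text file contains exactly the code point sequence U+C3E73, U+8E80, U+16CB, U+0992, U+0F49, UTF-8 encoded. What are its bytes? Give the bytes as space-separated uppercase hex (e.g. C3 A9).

F3 83 B9 B3 E8 BA 80 E1 9B 8B E0 A6 92 E0 BD 89

U+C3E73: 4-byte form → F3 83 B9 B3.
U+8E80: 3-byte form → E8 BA 80.
U+16CB: 3-byte form → E1 9B 8B.
U+0992: 3-byte form → E0 A6 92.
U+0F49: 3-byte form → E0 BD 89.
Concatenated (16 bytes): F3 83 B9 B3 E8 BA 80 E1 9B 8B E0 A6 92 E0 BD 89.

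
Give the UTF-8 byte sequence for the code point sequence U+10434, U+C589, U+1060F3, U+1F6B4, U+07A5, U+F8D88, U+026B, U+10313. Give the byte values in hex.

F0 90 90 B4 EC 96 89 F4 86 83 B3 F0 9F 9A B4 DE A5 F3 B8 B6 88 C9 AB F0 90 8C 93

U+10434: 4-byte form → F0 90 90 B4.
U+C589: 3-byte form → EC 96 89.
U+1060F3: 4-byte form → F4 86 83 B3.
U+1F6B4: 4-byte form → F0 9F 9A B4.
U+07A5: 2-byte form → DE A5.
U+F8D88: 4-byte form → F3 B8 B6 88.
U+026B: 2-byte form → C9 AB.
U+10313: 4-byte form → F0 90 8C 93.
Concatenated (27 bytes): F0 90 90 B4 EC 96 89 F4 86 83 B3 F0 9F 9A B4 DE A5 F3 B8 B6 88 C9 AB F0 90 8C 93.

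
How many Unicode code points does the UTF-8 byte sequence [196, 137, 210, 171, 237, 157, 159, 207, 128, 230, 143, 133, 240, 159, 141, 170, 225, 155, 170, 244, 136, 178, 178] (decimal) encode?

Byte at offset 0: 0xC4 = 11000100 → 2-byte char (#1). Advance 2.
Byte at offset 2: 0xD2 = 11010010 → 2-byte char (#2). Advance 2.
Byte at offset 4: 0xED = 11101101 → 3-byte char (#3). Advance 3.
Byte at offset 7: 0xCF = 11001111 → 2-byte char (#4). Advance 2.
Byte at offset 9: 0xE6 = 11100110 → 3-byte char (#5). Advance 3.
Byte at offset 12: 0xF0 = 11110000 → 4-byte char (#6). Advance 4.
Byte at offset 16: 0xE1 = 11100001 → 3-byte char (#7). Advance 3.
Byte at offset 19: 0xF4 = 11110100 → 4-byte char (#8). Advance 4.
Reached end at offset 23 after 8 code points.

8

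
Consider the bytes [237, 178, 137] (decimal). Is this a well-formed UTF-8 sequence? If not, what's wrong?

Structurally a 3-byte sequence; payload = 0xDC89.
But 0xDC89 is in U+D800–U+DFFF, the surrogate range. Surrogates are not Unicode scalar values and are forbidden in UTF-8.

invalid (encodes a surrogate (U+D800–U+DFFF))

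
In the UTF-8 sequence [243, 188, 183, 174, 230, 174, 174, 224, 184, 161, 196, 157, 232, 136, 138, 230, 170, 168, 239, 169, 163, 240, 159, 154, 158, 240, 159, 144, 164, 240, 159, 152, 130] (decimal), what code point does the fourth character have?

Offset 0: leading byte 0xF3 = 11110011 → 4-byte char #1 = F3 BC B7 AE.
Offset 4: leading byte 0xE6 = 11100110 → 3-byte char #2 = E6 AE AE.
Offset 7: leading byte 0xE0 = 11100000 → 3-byte char #3 = E0 B8 A1.
Offset 10: leading byte 0xC4 = 11000100 → 2-byte char #4 = C4 9D.
Leading byte 0xC4 = 11000100 matches 110xxxxx → 2-byte sequence.
Byte 1: 0xC4 = 11000100, payload 00100 (5 bits).
Byte 2: 0x9D = 10011101 (10xxxxxx ✓), payload 011101.
Concatenate: 00100011101 = 0x11D (11 bits → U+011D).

U+011D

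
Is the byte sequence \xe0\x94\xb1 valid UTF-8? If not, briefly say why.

Leading byte 0xE0 = 11100000 → 3-byte form.
Continuation bytes all match 10xxxxxx. Payload decodes to 0x531.
But 0x531 < 0x800, the minimum for a 3-byte sequence — this is an overlong encoding.

invalid (overlong encoding)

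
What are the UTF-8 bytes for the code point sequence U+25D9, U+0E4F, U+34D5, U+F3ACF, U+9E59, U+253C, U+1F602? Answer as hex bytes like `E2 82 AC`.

U+25D9: 3-byte form → E2 97 99.
U+0E4F: 3-byte form → E0 B9 8F.
U+34D5: 3-byte form → E3 93 95.
U+F3ACF: 4-byte form → F3 B3 AB 8F.
U+9E59: 3-byte form → E9 B9 99.
U+253C: 3-byte form → E2 94 BC.
U+1F602: 4-byte form → F0 9F 98 82.
Concatenated (23 bytes): E2 97 99 E0 B9 8F E3 93 95 F3 B3 AB 8F E9 B9 99 E2 94 BC F0 9F 98 82.

E2 97 99 E0 B9 8F E3 93 95 F3 B3 AB 8F E9 B9 99 E2 94 BC F0 9F 98 82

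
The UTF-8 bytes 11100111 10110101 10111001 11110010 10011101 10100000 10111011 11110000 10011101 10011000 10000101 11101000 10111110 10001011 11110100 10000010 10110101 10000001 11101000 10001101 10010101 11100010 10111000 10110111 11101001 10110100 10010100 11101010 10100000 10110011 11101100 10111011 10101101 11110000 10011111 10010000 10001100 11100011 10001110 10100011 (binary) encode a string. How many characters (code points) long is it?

Byte at offset 0: 0xE7 = 11100111 → 3-byte char (#1). Advance 3.
Byte at offset 3: 0xF2 = 11110010 → 4-byte char (#2). Advance 4.
Byte at offset 7: 0xF0 = 11110000 → 4-byte char (#3). Advance 4.
Byte at offset 11: 0xE8 = 11101000 → 3-byte char (#4). Advance 3.
Byte at offset 14: 0xF4 = 11110100 → 4-byte char (#5). Advance 4.
Byte at offset 18: 0xE8 = 11101000 → 3-byte char (#6). Advance 3.
Byte at offset 21: 0xE2 = 11100010 → 3-byte char (#7). Advance 3.
Byte at offset 24: 0xE9 = 11101001 → 3-byte char (#8). Advance 3.
Byte at offset 27: 0xEA = 11101010 → 3-byte char (#9). Advance 3.
Byte at offset 30: 0xEC = 11101100 → 3-byte char (#10). Advance 3.
Byte at offset 33: 0xF0 = 11110000 → 4-byte char (#11). Advance 4.
Byte at offset 37: 0xE3 = 11100011 → 3-byte char (#12). Advance 3.
Reached end at offset 40 after 12 code points.

12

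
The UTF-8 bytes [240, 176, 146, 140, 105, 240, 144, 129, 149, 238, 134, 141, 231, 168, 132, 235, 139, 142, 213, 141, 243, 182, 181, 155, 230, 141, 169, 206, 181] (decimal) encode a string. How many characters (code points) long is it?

10

Byte at offset 0: 0xF0 = 11110000 → 4-byte char (#1). Advance 4.
Byte at offset 4: 0x69 = 01101001 → 1-byte char (#2). Advance 1.
Byte at offset 5: 0xF0 = 11110000 → 4-byte char (#3). Advance 4.
Byte at offset 9: 0xEE = 11101110 → 3-byte char (#4). Advance 3.
Byte at offset 12: 0xE7 = 11100111 → 3-byte char (#5). Advance 3.
Byte at offset 15: 0xEB = 11101011 → 3-byte char (#6). Advance 3.
Byte at offset 18: 0xD5 = 11010101 → 2-byte char (#7). Advance 2.
Byte at offset 20: 0xF3 = 11110011 → 4-byte char (#8). Advance 4.
Byte at offset 24: 0xE6 = 11100110 → 3-byte char (#9). Advance 3.
Byte at offset 27: 0xCE = 11001110 → 2-byte char (#10). Advance 2.
Reached end at offset 29 after 10 code points.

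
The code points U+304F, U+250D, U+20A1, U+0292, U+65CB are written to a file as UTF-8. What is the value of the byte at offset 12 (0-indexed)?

0x97

U+304F → 3-byte form E3 81 8F at offsets 0–2.
U+250D → 3-byte form E2 94 8D at offsets 3–5.
U+20A1 → 3-byte form E2 82 A1 at offsets 6–8.
U+0292 → 2-byte form CA 92 at offsets 9–10.
U+65CB → 3-byte form E6 97 8B at offsets 11–13.
Offset 12 falls in char 5's range; it's byte 2 of E6 97 8B = 0x97.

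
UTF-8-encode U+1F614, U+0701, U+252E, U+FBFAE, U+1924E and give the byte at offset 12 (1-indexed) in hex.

1-indexed offset 12 is 0-indexed offset 11.
U+1F614 → 4-byte form F0 9F 98 94 at offsets 0–3.
U+0701 → 2-byte form DC 81 at offsets 4–5.
U+252E → 3-byte form E2 94 AE at offsets 6–8.
U+FBFAE → 4-byte form F3 BB BE AE at offsets 9–12.
Offset 11 falls in char 4's range; it's byte 3 of F3 BB BE AE = 0xBE.

0xBE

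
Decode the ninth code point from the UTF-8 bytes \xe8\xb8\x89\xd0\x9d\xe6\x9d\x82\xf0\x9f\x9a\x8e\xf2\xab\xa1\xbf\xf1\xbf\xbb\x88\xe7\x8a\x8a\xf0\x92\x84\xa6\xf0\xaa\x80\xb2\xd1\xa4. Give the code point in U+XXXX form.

U+2A032

Offset 0: leading byte 0xE8 = 11101000 → 3-byte char #1 = E8 B8 89.
Offset 3: leading byte 0xD0 = 11010000 → 2-byte char #2 = D0 9D.
Offset 5: leading byte 0xE6 = 11100110 → 3-byte char #3 = E6 9D 82.
Offset 8: leading byte 0xF0 = 11110000 → 4-byte char #4 = F0 9F 9A 8E.
Offset 12: leading byte 0xF2 = 11110010 → 4-byte char #5 = F2 AB A1 BF.
Offset 16: leading byte 0xF1 = 11110001 → 4-byte char #6 = F1 BF BB 88.
Offset 20: leading byte 0xE7 = 11100111 → 3-byte char #7 = E7 8A 8A.
Offset 23: leading byte 0xF0 = 11110000 → 4-byte char #8 = F0 92 84 A6.
Offset 27: leading byte 0xF0 = 11110000 → 4-byte char #9 = F0 AA 80 B2.
Leading byte 0xF0 = 11110000 matches 11110xxx → 4-byte sequence.
Byte 1: 0xF0 = 11110000, payload 000 (3 bits).
Byte 2: 0xAA = 10101010 (10xxxxxx ✓), payload 101010.
Byte 3: 0x80 = 10000000 (10xxxxxx ✓), payload 000000.
Byte 4: 0xB2 = 10110010 (10xxxxxx ✓), payload 110010.
Concatenate: 000101010000000110010 = 0x2A032 (21 bits → U+2A032).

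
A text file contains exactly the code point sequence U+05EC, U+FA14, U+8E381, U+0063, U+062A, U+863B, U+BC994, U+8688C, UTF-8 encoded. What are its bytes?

D7 AC EF A8 94 F2 8E 8E 81 63 D8 AA E8 98 BB F2 BC A6 94 F2 86 A2 8C

U+05EC: 2-byte form → D7 AC.
U+FA14: 3-byte form → EF A8 94.
U+8E381: 4-byte form → F2 8E 8E 81.
U+0063: 1-byte form → 63.
U+062A: 2-byte form → D8 AA.
U+863B: 3-byte form → E8 98 BB.
U+BC994: 4-byte form → F2 BC A6 94.
U+8688C: 4-byte form → F2 86 A2 8C.
Concatenated (23 bytes): D7 AC EF A8 94 F2 8E 8E 81 63 D8 AA E8 98 BB F2 BC A6 94 F2 86 A2 8C.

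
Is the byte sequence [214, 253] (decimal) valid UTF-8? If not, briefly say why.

Leading byte 0xD6 = 11010110 → 2-byte form.
Byte 2 is 0xFD = 11111101, which is not 10xxxxxx — expected a continuation byte.

invalid (non-continuation byte where continuation expected)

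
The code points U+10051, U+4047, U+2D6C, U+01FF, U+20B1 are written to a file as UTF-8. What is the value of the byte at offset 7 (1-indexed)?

0x87

1-indexed offset 7 is 0-indexed offset 6.
U+10051 → 4-byte form F0 90 81 91 at offsets 0–3.
U+4047 → 3-byte form E4 81 87 at offsets 4–6.
Offset 6 falls in char 2's range; it's byte 3 of E4 81 87 = 0x87.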